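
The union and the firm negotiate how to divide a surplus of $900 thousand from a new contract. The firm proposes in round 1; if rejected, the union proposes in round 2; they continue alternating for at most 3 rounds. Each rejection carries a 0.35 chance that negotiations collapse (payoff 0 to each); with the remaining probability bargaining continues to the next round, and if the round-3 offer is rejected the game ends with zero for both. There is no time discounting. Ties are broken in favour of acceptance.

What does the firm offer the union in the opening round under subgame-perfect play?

204.75

Round 3 (the firm proposes): the union will accept anything ≥ 0, so the firm offers 0 and keeps 900.
Round 2 (the union proposes): rejecting gives the firm an expected 0.65 × 900 = 585. The union offers 585 and keeps 900 − 585 = 315.
Round 1 (the firm proposes): rejecting gives the union an expected 0.65 × 315 = 204.75, so the firm offers 204.75, keeping 695.25.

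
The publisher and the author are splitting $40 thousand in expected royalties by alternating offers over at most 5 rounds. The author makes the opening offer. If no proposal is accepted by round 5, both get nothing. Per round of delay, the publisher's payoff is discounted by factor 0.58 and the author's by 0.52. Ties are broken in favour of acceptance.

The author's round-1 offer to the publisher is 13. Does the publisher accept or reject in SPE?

Reject

Work out the publisher's continuation value if the offer is rejected.
Round 5 (the author proposes): rejection yields 0 for the publisher; the author offers 0 and keeps 40.
Round 4 (the publisher proposes): the author can get 40 next round, worth 0.52 × 40 = 20.8 now, so the publisher offers 20.8, keeping 19.2.
Round 3 (the author proposes): the publisher can get 19.2 next round, worth 0.58 × 19.2 = 11.136 now, so the author offers 11.136, keeping 28.864.
Round 2 (the publisher proposes): the author can get 28.864 next round, worth 0.52 × 28.864 = 15.00928 now, so the publisher offers 15.00928, keeping 24.99072.
So by rejecting in round 1, the publisher gets 24.99072 next round, worth 0.58 × 24.99072 = 14.4946176 now.
Offer 13 < 14.4946176, so the publisher rejects.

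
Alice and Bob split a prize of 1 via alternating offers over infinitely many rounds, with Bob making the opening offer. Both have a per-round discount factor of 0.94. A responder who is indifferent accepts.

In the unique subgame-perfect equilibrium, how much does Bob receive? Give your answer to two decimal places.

0.52

When Bob proposes, Alice accepts any offer worth at least 0.94 times what Alice would get by proposing next round; and vice versa.
This gives x = 1 − 0.94y and y = 1 − 0.94x, where x and y are each side's share when it proposes.
Hence (1 − 0.94·0.94)x = 1(1 − 0.94), i.e. 0.1164·x = 0.06.
x ≈ 0.5155; Alice's share is 1 − x ≈ 0.4845.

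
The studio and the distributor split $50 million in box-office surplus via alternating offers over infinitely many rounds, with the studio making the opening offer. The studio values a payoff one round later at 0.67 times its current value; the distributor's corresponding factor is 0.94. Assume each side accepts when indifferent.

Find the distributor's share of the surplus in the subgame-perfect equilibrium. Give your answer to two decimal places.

41.90

In a stationary SPE each proposer offers the other exactly their discounted continuation value.
If the studio keeps x when proposing and the distributor keeps y when proposing, then x = 50 − 0.94y and y = 50 − 0.67x.
Solving: x = 50(1 − 0.94) / (1 − 0.67·0.94) = 3 / 0.3702 ≈ 8.1037.
The distributor gets 50 − 8.1037 ≈ 41.8963.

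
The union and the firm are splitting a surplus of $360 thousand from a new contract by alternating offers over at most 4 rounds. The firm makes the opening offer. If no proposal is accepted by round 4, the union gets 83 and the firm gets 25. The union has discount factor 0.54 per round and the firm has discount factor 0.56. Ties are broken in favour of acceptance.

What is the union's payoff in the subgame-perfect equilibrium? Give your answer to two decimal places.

140.24

Round 4 (the union proposes): the firm gets 25 if talks fail, so the union offers 25 and keeps 335.
Round 3 (the firm proposes): the union can get 335 next round, worth 0.54 × 335 = 180.9 now; the firm offers that and keeps 179.1.
Round 2 (the union proposes): the firm can get 179.1 next round, worth 0.56 × 179.1 = 100.296 now; the union offers that and keeps 259.704.
Round 1 (the firm proposes): the union can get 259.704 next round, worth 0.54 × 259.704 = 140.24016 now. The firm offers 140.24016 and keeps 360 − 140.24016 = 219.75984.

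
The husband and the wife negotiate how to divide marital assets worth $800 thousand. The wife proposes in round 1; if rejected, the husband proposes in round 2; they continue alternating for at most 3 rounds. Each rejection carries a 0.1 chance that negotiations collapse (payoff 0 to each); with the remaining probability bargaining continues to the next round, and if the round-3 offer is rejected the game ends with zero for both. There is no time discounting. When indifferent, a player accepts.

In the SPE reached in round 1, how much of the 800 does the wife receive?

By backward induction:
Round 3 (the wife proposes): the husband will accept anything ≥ 0, so the wife offers 0 and keeps 800.
Round 2 (the husband proposes): rejecting gives the wife an expected 0.9 × 800 = 720, so the husband offers 720, keeping 80.
Round 1 (the wife proposes): rejecting gives the husband an expected 0.9 × 80 = 72; the wife offers that and keeps 728.

728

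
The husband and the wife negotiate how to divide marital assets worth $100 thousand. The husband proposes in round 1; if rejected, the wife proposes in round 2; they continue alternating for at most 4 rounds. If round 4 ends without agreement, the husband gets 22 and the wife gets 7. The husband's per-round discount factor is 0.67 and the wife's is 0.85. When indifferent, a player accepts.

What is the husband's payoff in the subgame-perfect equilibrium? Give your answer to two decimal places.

Round 4 (the wife proposes): the husband gets 22 if talks fail, so the wife offers 22 and keeps 78.
Round 3 (the husband proposes): the wife can get 78 next round, worth 0.85 × 78 = 66.3 now, so the husband offers 66.3, keeping 33.7.
Round 2 (the wife proposes): the husband can get 33.7 next round, worth 0.67 × 33.7 = 22.579 now; the wife offers that and keeps 77.421.
Round 1 (the husband proposes): the wife can get 77.421 next round, worth 0.85 × 77.421 = 65.80785 now. The husband offers 65.80785 and keeps 100 − 65.80785 = 34.19215.

34.19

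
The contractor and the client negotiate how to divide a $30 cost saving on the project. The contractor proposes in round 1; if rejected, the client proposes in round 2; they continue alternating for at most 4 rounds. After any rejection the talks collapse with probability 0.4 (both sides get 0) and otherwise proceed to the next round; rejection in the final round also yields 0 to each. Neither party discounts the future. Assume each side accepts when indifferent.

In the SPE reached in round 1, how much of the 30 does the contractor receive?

By backward induction:
Round 4 (the client proposes): the contractor will accept anything ≥ 0, so the client offers 0 and keeps 30.
Round 3 (the contractor proposes): rejecting gives the client an expected 0.6 × 30 = 18; the contractor offers that and keeps 12.
Round 2 (the client proposes): rejecting gives the contractor an expected 0.6 × 12 = 7.2; the client offers that and keeps 22.8.
Round 1 (the contractor proposes): rejecting gives the client an expected 0.6 × 22.8 = 13.68. The contractor offers 13.68 and keeps 30 − 13.68 = 16.32.

16.32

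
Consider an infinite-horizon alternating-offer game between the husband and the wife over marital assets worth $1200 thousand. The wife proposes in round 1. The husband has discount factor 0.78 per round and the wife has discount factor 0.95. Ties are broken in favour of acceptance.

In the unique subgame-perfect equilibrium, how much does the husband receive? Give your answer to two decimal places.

180.69

Let x be the wife's share when the wife proposes and y be the husband's share when the husband proposes.
The husband accepts iff offered ≥ 0.78·y, so x = 1200 − 0.78y. Symmetrically y = 1200 − 0.95x.
Substituting: x = 1200 − 0.78(1200 − 0.95x), giving x(1 − 0.95·0.78) = 1200(1 − 0.78).
So x = 1200 × 0.22 / 0.259 ≈ 1019.3050, and the husband receives 1200 − x ≈ 180.6950.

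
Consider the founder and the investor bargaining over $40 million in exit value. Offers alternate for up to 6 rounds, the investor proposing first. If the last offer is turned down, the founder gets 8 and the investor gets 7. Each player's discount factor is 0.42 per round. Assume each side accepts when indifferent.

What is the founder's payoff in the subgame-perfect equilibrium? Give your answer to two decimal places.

Round 6 (the founder proposes): the investor gets 7 if talks fail, so the founder offers 7 and keeps 33.
Round 5 (the investor proposes): the founder can get 33 next round, worth 0.42 × 33 = 13.86 now, so the investor offers 13.86, keeping 26.14.
Round 4 (the founder proposes): the investor can get 26.14 next round, worth 0.42 × 26.14 = 10.9788 now, so the founder offers 10.9788, keeping 29.0212.
Round 3 (the investor proposes): the founder can get 29.0212 next round, worth 0.42 × 29.0212 = 12.188904 now, so the investor offers 12.188904, keeping 27.811096.
Round 2 (the founder proposes): the investor can get 27.811096 next round, worth 0.42 × 27.811096 = 11.68066032 now, so the founder offers 11.68066032, keeping 28.31933968.
Round 1 (the investor proposes): the founder can get 28.31933968 next round, worth 0.42 × 28.31933968 = 11.8941226656 now, so the investor offers 11.8941226656, keeping 28.1058773344.

11.89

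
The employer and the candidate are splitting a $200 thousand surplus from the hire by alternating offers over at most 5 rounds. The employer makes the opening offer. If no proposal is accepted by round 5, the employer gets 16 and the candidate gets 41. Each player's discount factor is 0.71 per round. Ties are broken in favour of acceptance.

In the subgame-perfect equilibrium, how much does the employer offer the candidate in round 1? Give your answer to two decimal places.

Round 5 (the employer proposes): the candidate gets 41 if talks fail, so the employer offers 41 and keeps 159.
Round 4 (the candidate proposes): the employer can get 159 next round, worth 0.71 × 159 = 112.89 now. The candidate offers 112.89 and keeps 200 − 112.89 = 87.11.
Round 3 (the employer proposes): the candidate can get 87.11 next round, worth 0.71 × 87.11 = 61.8481 now. The employer offers 61.8481 and keeps 200 − 61.8481 = 138.1519.
Round 2 (the candidate proposes): the employer can get 138.1519 next round, worth 0.71 × 138.1519 = 98.087849 now, so the candidate offers 98.087849, keeping 101.912151.
Round 1 (the employer proposes): the candidate can get 101.912151 next round, worth 0.71 × 101.912151 = 72.35762721 now. The employer offers 72.35762721 and keeps 200 − 72.35762721 = 127.64237279.

72.36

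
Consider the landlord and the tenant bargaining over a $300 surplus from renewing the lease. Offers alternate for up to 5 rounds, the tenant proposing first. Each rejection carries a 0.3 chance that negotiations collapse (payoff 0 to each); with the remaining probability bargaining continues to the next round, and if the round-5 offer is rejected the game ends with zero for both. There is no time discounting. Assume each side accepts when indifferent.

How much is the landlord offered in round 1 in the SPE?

93.87

By backward induction:
Round 5 (the tenant proposes): the landlord will accept anything ≥ 0, so the tenant offers 0 and keeps 300.
Round 4 (the landlord proposes): rejecting gives the tenant an expected 0.7 × 300 = 210, so the landlord offers 210, keeping 90.
Round 3 (the tenant proposes): rejecting gives the landlord an expected 0.7 × 90 = 63, so the tenant offers 63, keeping 237.
Round 2 (the landlord proposes): rejecting gives the tenant an expected 0.7 × 237 = 165.9, so the landlord offers 165.9, keeping 134.1.
Round 1 (the tenant proposes): rejecting gives the landlord an expected 0.7 × 134.1 = 93.87; the tenant offers that and keeps 206.13.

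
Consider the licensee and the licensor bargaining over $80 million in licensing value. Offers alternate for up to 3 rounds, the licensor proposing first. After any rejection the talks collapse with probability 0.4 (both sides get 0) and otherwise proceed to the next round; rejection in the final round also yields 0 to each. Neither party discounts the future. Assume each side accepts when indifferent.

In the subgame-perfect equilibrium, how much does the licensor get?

Round 3 (the licensor proposes): rejection yields 0 for the licensee; the licensor offers 0 and keeps 80.
Round 2 (the licensee proposes): rejecting gives the licensor an expected 0.6 × 80 = 48. The licensee offers 48 and keeps 80 − 48 = 32.
Round 1 (the licensor proposes): rejecting gives the licensee an expected 0.6 × 32 = 19.2. The licensor offers 19.2 and keeps 80 − 19.2 = 60.8.

60.8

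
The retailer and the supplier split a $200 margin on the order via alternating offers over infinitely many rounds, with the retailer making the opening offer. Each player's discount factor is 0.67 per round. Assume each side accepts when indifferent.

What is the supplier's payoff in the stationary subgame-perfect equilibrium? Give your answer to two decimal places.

80.24

Let x be the retailer's share when the retailer proposes and y be the supplier's share when the supplier proposes.
The supplier accepts iff offered ≥ 0.67·y, so x = 200 − 0.67y. Symmetrically y = 200 − 0.67x.
Substituting: x = 200 − 0.67(200 − 0.67x), giving x(1 − 0.67·0.67) = 200(1 − 0.67).
So x = 200 × 0.33 / 0.5511 ≈ 119.7605, and the supplier receives 200 − x ≈ 80.2395.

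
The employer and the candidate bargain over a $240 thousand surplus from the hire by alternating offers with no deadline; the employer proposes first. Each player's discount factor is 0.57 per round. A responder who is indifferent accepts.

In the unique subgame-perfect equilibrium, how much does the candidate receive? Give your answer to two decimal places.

87.13

Let x be the employer's share when the employer proposes and y be the candidate's share when the candidate proposes.
The candidate accepts iff offered ≥ 0.57·y, so x = 240 − 0.57y. Symmetrically y = 240 − 0.57x.
Substituting: x = 240 − 0.57(240 − 0.57x), giving x(1 − 0.57·0.57) = 240(1 − 0.57).
So x = 240 × 0.43 / 0.6751 ≈ 152.8662, and the candidate receives 240 − x ≈ 87.1338.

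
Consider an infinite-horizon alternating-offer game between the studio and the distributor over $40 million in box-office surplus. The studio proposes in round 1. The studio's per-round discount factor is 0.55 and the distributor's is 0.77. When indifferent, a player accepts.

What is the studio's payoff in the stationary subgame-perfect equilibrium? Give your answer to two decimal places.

When the studio proposes, the distributor accepts any offer worth at least 0.77 times what the distributor would get by proposing next round; and vice versa.
This gives x = 40 − 0.77y and y = 40 − 0.55x, where x and y are each side's share when it proposes.
Hence (1 − 0.77·0.55)x = 40(1 − 0.77), i.e. 0.5765·x = 9.2.
x ≈ 15.9584; the distributor's share is 40 − x ≈ 24.0416.

15.96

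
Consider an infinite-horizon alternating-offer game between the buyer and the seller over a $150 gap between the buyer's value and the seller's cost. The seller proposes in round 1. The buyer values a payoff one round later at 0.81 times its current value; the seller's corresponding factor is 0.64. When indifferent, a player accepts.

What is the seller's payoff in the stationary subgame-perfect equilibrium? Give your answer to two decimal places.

When the seller proposes, the buyer accepts any offer worth at least 0.81 times what the buyer would get by proposing next round; and vice versa.
This gives x = 150 − 0.81y and y = 150 − 0.64x, where x and y are each side's share when it proposes.
Hence (1 − 0.81·0.64)x = 150(1 − 0.81), i.e. 0.4816·x = 28.5.
x ≈ 59.1777; the buyer's share is 150 − x ≈ 90.8223.

59.18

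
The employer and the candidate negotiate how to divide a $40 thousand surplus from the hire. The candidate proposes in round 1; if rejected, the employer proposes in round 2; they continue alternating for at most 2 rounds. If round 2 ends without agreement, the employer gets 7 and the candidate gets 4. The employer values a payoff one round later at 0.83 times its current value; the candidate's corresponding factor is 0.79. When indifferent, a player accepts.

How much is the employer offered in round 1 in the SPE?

29.88

Round 2 (the employer proposes): the candidate gets 4 if talks fail, so the employer offers 4 and keeps 36.
Round 1 (the candidate proposes): the employer can get 36 next round, worth 0.83 × 36 = 29.88 now; the candidate offers that and keeps 10.12.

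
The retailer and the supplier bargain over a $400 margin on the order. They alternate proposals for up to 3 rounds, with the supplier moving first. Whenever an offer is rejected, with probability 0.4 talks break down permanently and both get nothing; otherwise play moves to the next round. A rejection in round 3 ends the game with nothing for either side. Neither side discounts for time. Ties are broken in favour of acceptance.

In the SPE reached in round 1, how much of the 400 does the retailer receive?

96

By backward induction:
Round 3 (the supplier proposes): the retailer will accept anything ≥ 0, so the supplier offers 0 and keeps 400.
Round 2 (the retailer proposes): rejecting gives the supplier an expected 0.6 × 400 = 240, so the retailer offers 240, keeping 160.
Round 1 (the supplier proposes): rejecting gives the retailer an expected 0.6 × 160 = 96. The supplier offers 96 and keeps 400 − 96 = 304.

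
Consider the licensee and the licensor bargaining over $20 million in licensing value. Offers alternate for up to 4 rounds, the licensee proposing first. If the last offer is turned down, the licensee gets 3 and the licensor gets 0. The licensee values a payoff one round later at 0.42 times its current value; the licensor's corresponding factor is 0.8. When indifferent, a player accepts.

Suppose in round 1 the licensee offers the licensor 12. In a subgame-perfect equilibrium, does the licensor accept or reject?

Reject

Round 4 (the licensor proposes): the licensee gets 3 if talks fail, so the licensor offers 3 and keeps 17.
Round 3 (the licensee proposes): the licensor can get 17 next round, worth 0.8 × 17 = 13.6 now, so the licensee offers 13.6, keeping 6.4.
Round 2 (the licensor proposes): the licensee can get 6.4 next round, worth 0.42 × 6.4 = 2.688 now; the licensor offers that and keeps 17.312.
So by rejecting in round 1, the licensor gets 17.312 next round, worth 0.8 × 17.312 = 13.8496 now.
Offer 12 < 13.8496, so the licensor rejects.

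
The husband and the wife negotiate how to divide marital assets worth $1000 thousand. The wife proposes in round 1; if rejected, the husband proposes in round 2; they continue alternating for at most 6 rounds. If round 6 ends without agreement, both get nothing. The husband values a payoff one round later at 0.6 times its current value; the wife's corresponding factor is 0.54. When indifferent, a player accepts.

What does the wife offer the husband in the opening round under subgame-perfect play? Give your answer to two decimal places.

Round 6 (the husband proposes): rejection yields 0 for the wife; the husband offers 0 and keeps 1000.
Round 5 (the wife proposes): the husband can get 1000 next round, worth 0.6 × 1000 = 600 now, so the wife offers 600, keeping 400.
Round 4 (the husband proposes): the wife can get 400 next round, worth 0.54 × 400 = 216 now; the husband offers that and keeps 784.
Round 3 (the wife proposes): the husband can get 784 next round, worth 0.6 × 784 = 470.4 now; the wife offers that and keeps 529.6.
Round 2 (the husband proposes): the wife can get 529.6 next round, worth 0.54 × 529.6 = 285.984 now; the husband offers that and keeps 714.016.
Round 1 (the wife proposes): the husband can get 714.016 next round, worth 0.6 × 714.016 = 428.4096 now, so the wife offers 428.4096, keeping 571.5904.

428.41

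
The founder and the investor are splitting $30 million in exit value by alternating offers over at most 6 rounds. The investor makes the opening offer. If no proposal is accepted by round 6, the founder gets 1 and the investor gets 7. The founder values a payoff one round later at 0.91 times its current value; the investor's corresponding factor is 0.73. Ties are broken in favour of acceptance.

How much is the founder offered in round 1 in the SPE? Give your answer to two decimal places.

Round 6 (the founder proposes): the investor gets 7 if talks fail, so the founder offers 7 and keeps 23.
Round 5 (the investor proposes): the founder can get 23 next round, worth 0.91 × 23 = 20.93 now; the investor offers that and keeps 9.07.
Round 4 (the founder proposes): the investor can get 9.07 next round, worth 0.73 × 9.07 = 6.6211 now. The founder offers 6.6211 and keeps 30 − 6.6211 = 23.3789.
Round 3 (the investor proposes): the founder can get 23.3789 next round, worth 0.91 × 23.3789 = 21.274799 now; the investor offers that and keeps 8.725201.
Round 2 (the founder proposes): the investor can get 8.725201 next round, worth 0.73 × 8.725201 = 6.36939673 now. The founder offers 6.36939673 and keeps 30 − 6.36939673 = 23.63060327.
Round 1 (the investor proposes): the founder can get 23.63060327 next round, worth 0.91 × 23.63060327 = 21.5038489757 now. The investor offers 21.5038489757 and keeps 30 − 21.5038489757 = 8.4961510243.

21.50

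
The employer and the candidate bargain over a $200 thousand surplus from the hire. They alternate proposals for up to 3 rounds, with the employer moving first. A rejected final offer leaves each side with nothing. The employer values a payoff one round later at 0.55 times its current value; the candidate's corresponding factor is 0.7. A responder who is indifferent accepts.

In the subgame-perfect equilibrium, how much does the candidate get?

63

Work backward from the last round.
Round 3 (the employer proposes): the candidate will accept anything ≥ 0, so the employer offers 0 and keeps 200.
Round 2 (the candidate proposes): the employer can get 200 next round, worth 0.55 × 200 = 110 now; the candidate offers that and keeps 90.
Round 1 (the employer proposes): the candidate can get 90 next round, worth 0.7 × 90 = 63 now, so the employer offers 63, keeping 137.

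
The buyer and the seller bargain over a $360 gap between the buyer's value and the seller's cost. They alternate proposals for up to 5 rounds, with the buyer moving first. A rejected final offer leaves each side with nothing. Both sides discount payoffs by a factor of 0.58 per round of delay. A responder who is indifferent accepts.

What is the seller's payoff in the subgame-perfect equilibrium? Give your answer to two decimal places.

Solve by backward induction from round 5.
Round 5 (the buyer proposes): rejection yields 0 for the seller; the buyer offers 0 and keeps 360.
Round 4 (the seller proposes): the buyer can get 360 next round, worth 0.58 × 360 = 208.8 now, so the seller offers 208.8, keeping 151.2.
Round 3 (the buyer proposes): the seller can get 151.2 next round, worth 0.58 × 151.2 = 87.696 now; the buyer offers that and keeps 272.304.
Round 2 (the seller proposes): the buyer can get 272.304 next round, worth 0.58 × 272.304 = 157.93632 now. The seller offers 157.93632 and keeps 360 − 157.93632 = 202.06368.
Round 1 (the buyer proposes): the seller can get 202.06368 next round, worth 0.58 × 202.06368 = 117.1969344 now; the buyer offers that and keeps 242.8030656.

117.20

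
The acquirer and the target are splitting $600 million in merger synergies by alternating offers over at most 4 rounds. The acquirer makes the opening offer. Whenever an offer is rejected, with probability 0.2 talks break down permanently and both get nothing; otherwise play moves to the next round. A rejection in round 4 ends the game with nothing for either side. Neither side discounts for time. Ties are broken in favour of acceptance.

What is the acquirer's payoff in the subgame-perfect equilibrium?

196.8

Round 4 (the target proposes): the acquirer will accept anything ≥ 0, so the target offers 0 and keeps 600.
Round 3 (the acquirer proposes): rejecting gives the target an expected 0.8 × 600 = 480; the acquirer offers that and keeps 120.
Round 2 (the target proposes): rejecting gives the acquirer an expected 0.8 × 120 = 96; the target offers that and keeps 504.
Round 1 (the acquirer proposes): rejecting gives the target an expected 0.8 × 504 = 403.2; the acquirer offers that and keeps 196.8.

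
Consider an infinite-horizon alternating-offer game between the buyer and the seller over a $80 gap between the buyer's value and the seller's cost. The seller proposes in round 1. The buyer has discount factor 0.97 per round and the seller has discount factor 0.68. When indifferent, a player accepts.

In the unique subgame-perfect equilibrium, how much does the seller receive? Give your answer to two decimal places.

When the seller proposes, the buyer accepts any offer worth at least 0.97 times what the buyer would get by proposing next round; and vice versa.
This gives x = 80 − 0.97y and y = 80 − 0.68x, where x and y are each side's share when it proposes.
Hence (1 − 0.97·0.68)x = 80(1 − 0.97), i.e. 0.3404·x = 2.4.
x ≈ 7.0505; the buyer's share is 80 − x ≈ 72.9495.

7.05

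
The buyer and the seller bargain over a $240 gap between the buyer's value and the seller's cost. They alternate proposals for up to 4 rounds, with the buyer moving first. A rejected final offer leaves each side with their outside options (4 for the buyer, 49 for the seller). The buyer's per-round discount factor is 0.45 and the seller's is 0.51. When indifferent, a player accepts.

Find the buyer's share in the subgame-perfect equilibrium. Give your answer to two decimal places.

145.06

Round 4 (the seller proposes): the buyer gets 4 if talks fail, so the seller offers 4 and keeps 236.
Round 3 (the buyer proposes): the seller can get 236 next round, worth 0.51 × 236 = 120.36 now; the buyer offers that and keeps 119.64.
Round 2 (the seller proposes): the buyer can get 119.64 next round, worth 0.45 × 119.64 = 53.838 now. The seller offers 53.838 and keeps 240 − 53.838 = 186.162.
Round 1 (the buyer proposes): the seller can get 186.162 next round, worth 0.51 × 186.162 = 94.94262 now, so the buyer offers 94.94262, keeping 145.05738.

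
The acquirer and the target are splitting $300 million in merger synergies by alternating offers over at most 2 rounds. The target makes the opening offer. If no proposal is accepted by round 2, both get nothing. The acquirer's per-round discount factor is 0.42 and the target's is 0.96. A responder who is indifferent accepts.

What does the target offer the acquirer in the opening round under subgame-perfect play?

Round 2 (the acquirer proposes): rejection yields 0 for the target; the acquirer offers 0 and keeps 300.
Round 1 (the target proposes): the acquirer can get 300 next round, worth 0.42 × 300 = 126 now, so the target offers 126, keeping 174.

126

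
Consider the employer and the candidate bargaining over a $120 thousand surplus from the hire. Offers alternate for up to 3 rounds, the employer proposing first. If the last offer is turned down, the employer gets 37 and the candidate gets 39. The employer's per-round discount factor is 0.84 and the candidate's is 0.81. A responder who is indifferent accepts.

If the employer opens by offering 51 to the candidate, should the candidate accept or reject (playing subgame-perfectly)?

Round 3 (the employer proposes): the candidate gets 39 if talks fail, so the employer offers 39 and keeps 81.
Round 2 (the candidate proposes): the employer can get 81 next round, worth 0.84 × 81 = 68.04 now. The candidate offers 68.04 and keeps 120 − 68.04 = 51.96.
So by rejecting in round 1, the candidate gets 51.96 next round, worth 0.81 × 51.96 = 42.0876 now.
Offer 51 ≥ 42.0876, so the candidate accepts.

Accept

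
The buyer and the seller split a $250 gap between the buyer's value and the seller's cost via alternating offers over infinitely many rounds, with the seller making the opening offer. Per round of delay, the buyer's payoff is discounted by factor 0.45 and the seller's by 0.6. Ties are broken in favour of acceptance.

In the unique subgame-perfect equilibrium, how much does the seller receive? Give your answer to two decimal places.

188.36

When the seller proposes, the buyer accepts any offer worth at least 0.45 times what the buyer would get by proposing next round; and vice versa.
This gives x = 250 − 0.45y and y = 250 − 0.6x, where x and y are each side's share when it proposes.
Hence (1 − 0.45·0.6)x = 250(1 − 0.45), i.e. 0.73·x = 137.5.
x ≈ 188.3562; the buyer's share is 250 − x ≈ 61.6438.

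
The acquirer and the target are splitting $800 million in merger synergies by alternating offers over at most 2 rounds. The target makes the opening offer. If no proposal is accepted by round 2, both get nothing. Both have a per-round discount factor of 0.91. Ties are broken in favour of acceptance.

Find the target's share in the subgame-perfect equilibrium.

By backward induction:
Round 2 (the acquirer proposes): rejection yields 0 for the target; the acquirer offers 0 and keeps 800.
Round 1 (the target proposes): the acquirer can get 800 next round, worth 0.91 × 800 = 728 now; the target offers that and keeps 72.

72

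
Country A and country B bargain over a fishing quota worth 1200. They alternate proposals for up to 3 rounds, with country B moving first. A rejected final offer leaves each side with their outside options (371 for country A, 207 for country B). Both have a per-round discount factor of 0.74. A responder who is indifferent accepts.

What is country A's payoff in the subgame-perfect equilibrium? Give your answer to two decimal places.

Round 3 (country B proposes): country A gets 371 if talks fail, so country B offers 371 and keeps 829.
Round 2 (country A proposes): country B can get 829 next round, worth 0.74 × 829 = 613.46 now; country A offers that and keeps 586.54.
Round 1 (country B proposes): country A can get 586.54 next round, worth 0.74 × 586.54 = 434.0396 now; country B offers that and keeps 765.9604.

434.04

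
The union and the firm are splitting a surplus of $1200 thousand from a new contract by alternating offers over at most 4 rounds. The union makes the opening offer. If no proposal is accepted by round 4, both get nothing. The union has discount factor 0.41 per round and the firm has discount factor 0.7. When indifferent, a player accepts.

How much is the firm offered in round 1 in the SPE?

Round 4 (the firm proposes): rejection yields 0 for the union; the firm offers 0 and keeps 1200.
Round 3 (the union proposes): the firm can get 1200 next round, worth 0.7 × 1200 = 840 now, so the union offers 840, keeping 360.
Round 2 (the firm proposes): the union can get 360 next round, worth 0.41 × 360 = 147.6 now. The firm offers 147.6 and keeps 1200 − 147.6 = 1052.4.
Round 1 (the union proposes): the firm can get 1052.4 next round, worth 0.7 × 1052.4 = 736.68 now, so the union offers 736.68, keeping 463.32.

736.68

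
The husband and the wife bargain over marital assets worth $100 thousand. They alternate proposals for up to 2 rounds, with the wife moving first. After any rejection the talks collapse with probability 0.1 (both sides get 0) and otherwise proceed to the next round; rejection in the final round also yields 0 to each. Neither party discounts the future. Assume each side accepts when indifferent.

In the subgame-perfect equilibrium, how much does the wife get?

10

Round 2 (the husband proposes): rejection yields 0 for the wife; the husband offers 0 and keeps 100.
Round 1 (the wife proposes): rejecting gives the husband an expected 0.9 × 100 = 90; the wife offers that and keeps 10.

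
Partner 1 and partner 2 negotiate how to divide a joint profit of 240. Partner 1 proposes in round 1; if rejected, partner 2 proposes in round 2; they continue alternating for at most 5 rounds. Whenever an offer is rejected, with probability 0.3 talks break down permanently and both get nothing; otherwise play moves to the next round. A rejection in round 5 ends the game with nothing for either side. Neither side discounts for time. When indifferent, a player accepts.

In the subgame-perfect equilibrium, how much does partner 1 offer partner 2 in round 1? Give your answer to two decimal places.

Round 5 (partner 1 proposes): rejection yields 0 for partner 2; partner 1 offers 0 and keeps 240.
Round 4 (partner 2 proposes): rejecting gives partner 1 an expected 0.7 × 240 = 168, so partner 2 offers 168, keeping 72.
Round 3 (partner 1 proposes): rejecting gives partner 2 an expected 0.7 × 72 = 50.4; partner 1 offers that and keeps 189.6.
Round 2 (partner 2 proposes): rejecting gives partner 1 an expected 0.7 × 189.6 = 132.72; partner 2 offers that and keeps 107.28.
Round 1 (partner 1 proposes): rejecting gives partner 2 an expected 0.7 × 107.28 = 75.096; partner 1 offers that and keeps 164.904.

75.10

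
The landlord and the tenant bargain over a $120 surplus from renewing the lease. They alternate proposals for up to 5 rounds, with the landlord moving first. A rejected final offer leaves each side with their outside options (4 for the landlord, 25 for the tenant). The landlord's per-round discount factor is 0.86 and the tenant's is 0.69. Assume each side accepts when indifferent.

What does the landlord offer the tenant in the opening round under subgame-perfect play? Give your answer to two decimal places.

27.27

Round 5 (the landlord proposes): the tenant gets 25 if talks fail, so the landlord offers 25 and keeps 95.
Round 4 (the tenant proposes): the landlord can get 95 next round, worth 0.86 × 95 = 81.7 now; the tenant offers that and keeps 38.3.
Round 3 (the landlord proposes): the tenant can get 38.3 next round, worth 0.69 × 38.3 = 26.427 now; the landlord offers that and keeps 93.573.
Round 2 (the tenant proposes): the landlord can get 93.573 next round, worth 0.86 × 93.573 = 80.47278 now. The tenant offers 80.47278 and keeps 120 − 80.47278 = 39.52722.
Round 1 (the landlord proposes): the tenant can get 39.52722 next round, worth 0.69 × 39.52722 = 27.2737818 now. The landlord offers 27.2737818 and keeps 120 − 27.2737818 = 92.7262182.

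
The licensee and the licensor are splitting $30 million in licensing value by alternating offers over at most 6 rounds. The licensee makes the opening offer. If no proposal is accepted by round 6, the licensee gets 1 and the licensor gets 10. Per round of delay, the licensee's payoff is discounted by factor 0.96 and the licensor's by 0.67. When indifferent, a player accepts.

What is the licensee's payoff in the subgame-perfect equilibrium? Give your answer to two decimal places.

20.64

Round 6 (the licensor proposes): the licensee gets 1 if talks fail, so the licensor offers 1 and keeps 29.
Round 5 (the licensee proposes): the licensor can get 29 next round, worth 0.67 × 29 = 19.43 now. The licensee offers 19.43 and keeps 30 − 19.43 = 10.57.
Round 4 (the licensor proposes): the licensee can get 10.57 next round, worth 0.96 × 10.57 = 10.1472 now; the licensor offers that and keeps 19.8528.
Round 3 (the licensee proposes): the licensor can get 19.8528 next round, worth 0.67 × 19.8528 = 13.301376 now, so the licensee offers 13.301376, keeping 16.698624.
Round 2 (the licensor proposes): the licensee can get 16.698624 next round, worth 0.96 × 16.698624 = 16.03067904 now. The licensor offers 16.03067904 and keeps 30 − 16.03067904 = 13.96932096.
Round 1 (the licensee proposes): the licensor can get 13.96932096 next round, worth 0.67 × 13.96932096 = 9.3594450432 now, so the licensee offers 9.3594450432, keeping 20.6405549568.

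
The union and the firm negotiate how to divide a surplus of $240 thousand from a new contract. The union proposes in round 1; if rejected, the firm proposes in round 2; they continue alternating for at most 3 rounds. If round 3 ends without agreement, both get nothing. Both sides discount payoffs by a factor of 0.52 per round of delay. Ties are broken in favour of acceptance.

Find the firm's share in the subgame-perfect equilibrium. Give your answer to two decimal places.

Round 3 (the union proposes): the firm will accept anything ≥ 0, so the union offers 0 and keeps 240.
Round 2 (the firm proposes): the union can get 240 next round, worth 0.52 × 240 = 124.8 now. The firm offers 124.8 and keeps 240 − 124.8 = 115.2.
Round 1 (the union proposes): the firm can get 115.2 next round, worth 0.52 × 115.2 = 59.904 now, so the union offers 59.904, keeping 180.096.

59.90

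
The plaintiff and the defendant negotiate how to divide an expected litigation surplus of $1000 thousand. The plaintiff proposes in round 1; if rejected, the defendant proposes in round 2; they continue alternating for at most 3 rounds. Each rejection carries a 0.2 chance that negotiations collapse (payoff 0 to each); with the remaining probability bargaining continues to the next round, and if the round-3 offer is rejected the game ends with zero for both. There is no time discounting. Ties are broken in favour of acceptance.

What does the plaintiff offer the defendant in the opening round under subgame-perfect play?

Round 3 (the plaintiff proposes): the defendant will accept anything ≥ 0, so the plaintiff offers 0 and keeps 1000.
Round 2 (the defendant proposes): rejecting gives the plaintiff an expected 0.8 × 1000 = 800; the defendant offers that and keeps 200.
Round 1 (the plaintiff proposes): rejecting gives the defendant an expected 0.8 × 200 = 160; the plaintiff offers that and keeps 840.

160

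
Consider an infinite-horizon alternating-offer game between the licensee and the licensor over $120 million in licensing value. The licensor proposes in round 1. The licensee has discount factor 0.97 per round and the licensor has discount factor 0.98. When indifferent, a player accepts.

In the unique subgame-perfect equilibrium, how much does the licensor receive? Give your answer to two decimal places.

When the licensor proposes, the licensee accepts any offer worth at least 0.97 times what the licensee would get by proposing next round; and vice versa.
This gives x = 120 − 0.97y and y = 120 − 0.98x, where x and y are each side's share when it proposes.
Hence (1 − 0.97·0.98)x = 120(1 − 0.97), i.e. 0.0494·x = 3.6.
x ≈ 72.8745; the licensee's share is 120 − x ≈ 47.1255.

72.87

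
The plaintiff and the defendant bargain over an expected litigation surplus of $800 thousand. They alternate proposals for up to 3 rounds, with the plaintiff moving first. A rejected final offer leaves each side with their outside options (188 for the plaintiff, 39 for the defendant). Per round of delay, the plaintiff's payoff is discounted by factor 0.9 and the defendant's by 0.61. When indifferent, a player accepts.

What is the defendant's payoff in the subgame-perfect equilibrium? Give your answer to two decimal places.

Round 3 (the plaintiff proposes): the defendant gets 39 if talks fail, so the plaintiff offers 39 and keeps 761.
Round 2 (the defendant proposes): the plaintiff can get 761 next round, worth 0.9 × 761 = 684.9 now; the defendant offers that and keeps 115.1.
Round 1 (the plaintiff proposes): the defendant can get 115.1 next round, worth 0.61 × 115.1 = 70.211 now; the plaintiff offers that and keeps 729.789.

70.21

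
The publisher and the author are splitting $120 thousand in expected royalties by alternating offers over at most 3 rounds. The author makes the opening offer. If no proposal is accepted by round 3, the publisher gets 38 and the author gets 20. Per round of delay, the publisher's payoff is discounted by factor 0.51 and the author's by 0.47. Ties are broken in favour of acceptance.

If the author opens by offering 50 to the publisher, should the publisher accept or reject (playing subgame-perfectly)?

Accept

Round 3 (the author proposes): the publisher gets 38 if talks fail, so the author offers 38 and keeps 82.
Round 2 (the publisher proposes): the author can get 82 next round, worth 0.47 × 82 = 38.54 now; the publisher offers that and keeps 81.46.
So by rejecting in round 1, the publisher gets 81.46 next round, worth 0.51 × 81.46 = 41.5446 now.
Offer 50 ≥ 41.5446, so the publisher accepts.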